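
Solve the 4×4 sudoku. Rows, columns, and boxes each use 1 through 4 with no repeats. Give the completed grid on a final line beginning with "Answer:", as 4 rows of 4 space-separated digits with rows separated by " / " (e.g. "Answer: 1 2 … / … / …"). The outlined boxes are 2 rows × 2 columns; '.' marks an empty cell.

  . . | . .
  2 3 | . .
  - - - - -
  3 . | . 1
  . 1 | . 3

Step 1. [r1c2∈{4}] r1c2's peers cover all but 4 ⇒ r1c2=4.
Step 2. [r4c3∈{2,4}] 2 has one home in row 4: r4c3, so r4c3=2.
Step 3. [r2c3∈{1,4}] in row 2, 1 fits only at r2c3. So r2c3=1.
Step 4. [r1c1∈{1}] r1c1's peers cover all but 1 ⇒ r1c1=1.
Step 5. [r1c4∈{2}] nothing but 2 survives at r1c4 ⇒ r1c4=2.
Step 6. [r4c1∈{4}] r4c1 is down to just 4 ⇒ r4c1=4.
Step 7. [r2c4∈{4}] only 4 remains possible at r2c4. So r2c4=4.
Step 8. [r3c3∈{4}] only 4 remains possible at r3c3. So r3c3=4.
Step 9. [r1c3∈{3}] nothing but 3 survives at r1c3, so r1c3=3.
Step 10. [r3c2∈{2}] nothing but 2 survives at r3c2, so r3c2=2.

Answer: 1 4 3 2 / 2 3 1 4 / 3 2 4 1 / 4 1 2 3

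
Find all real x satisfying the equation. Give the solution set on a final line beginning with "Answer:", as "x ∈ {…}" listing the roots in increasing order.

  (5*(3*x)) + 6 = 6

Step 1. [(5*(3*x)) + 6 = 6] +6 is outermost — subtract 6 both sides. So sub: 5*(3*x) = 0.
Step 2. [5*(3*x) = 0] LHS = 5·(…); ÷5 both sides. So div: 3*x = 0.
Step 3. [3*x = 0] 3 out front; divide by 3. So div: x = 0.

Answer: x ∈ {0}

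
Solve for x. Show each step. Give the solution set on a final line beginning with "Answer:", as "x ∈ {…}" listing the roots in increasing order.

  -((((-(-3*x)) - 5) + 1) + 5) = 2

Step 1. [-((((-(-3*x)) - 5) + 1) + 5) = 2] LHS negated; negate both sides. So neg: (((-(-3*x)) - 5) + 1) + 5 = -2.
Step 2. [(((-(-3*x)) - 5) + 1) + 5 = -2] 5 comes off first (subtract 5). So sub: ((-(-3*x)) - 5) + 1 = -7.
Step 3. [((-(-3*x)) - 5) + 1 = -7] +1 is outermost — subtract 1 both sides ⇒ sub: (-(-3*x)) - 5 = -8.
Step 4. [(-(-3*x)) - 5 = -8] the outer -5 inverts by adding 5. So sub: -(-3*x) = -3.
Step 5. [-(-3*x) = -3] flip signs both sides. So neg: -3*x = 3.
Step 6. [-3*x = 3] -3 out front; divide by -3 ⇒ div: x = -1.

Answer: x ∈ {-1}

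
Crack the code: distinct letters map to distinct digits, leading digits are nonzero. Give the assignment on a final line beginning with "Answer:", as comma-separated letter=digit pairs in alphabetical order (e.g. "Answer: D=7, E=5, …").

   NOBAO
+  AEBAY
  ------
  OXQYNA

Step 1. [col 1: O + Y ≡ A (mod 10)] no forcing yet in column 1 (carry-in 0); A=8 is free and consistent — try it ⇒ A=8.
Step 2. [col 1: O + Y ≡ A (mod 10)] no forcing yet in column 1 (carry-in 0); Y=7 is free and consistent — try it ⇒ Y=7.
Step 3. [col 1: O + Y ≡ A (mod 10)] from column 1 (Y=7, A=8, carry-in 0, digits 7,8 already taken and all letters distinct): O must equal 1 ⇒ O=1.
Step 4. [col 2: A + A ≡ N (mod 10)] from column 2 (A=8, carry-in 0, digits 1,7,8 already taken and all letters distinct): N must equal 6. So N=6.
Step 5. [col 3: B + B ≡ Y (mod 10)] from column 3 (Y=7, carry-in 1, digits 1,6,7,8 already taken and all letters distinct): B must equal 3, so B=3.
Step 6. [col 4: O + E ≡ Q (mod 10)] Q=0 is one option consistent with column 4 (O + E ≡ Q (mod 10), carry-in 0) — take it ⇒ Q=0.
Step 7. [col 4: O + E ≡ Q (mod 10)] in column 4 we have O+E≡Q with carry-in 0; given O=1, Q=0 and digits 0,1,3,6,7,8 already taken and all letters distinct, that pins E to 9. So E=9.
Step 8. [col 5: N + A ≡ X (mod 10)] from column 5 (N=6, A=8, carry-in 1, digits 0,1,3,6,7,8,9 already taken and all letters distinct): X must equal 5. So X=5.

Answer: A=8, B=3, E=9, N=6, O=1, Q=0, X=5, Y=7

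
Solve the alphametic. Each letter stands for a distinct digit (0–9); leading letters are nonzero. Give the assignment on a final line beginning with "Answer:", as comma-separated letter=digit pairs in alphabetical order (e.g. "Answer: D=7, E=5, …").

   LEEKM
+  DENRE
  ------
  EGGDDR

Step 1. [col 1: M + E ≡ R (mod 10)] no forcing yet in column 1 (carry-in 0); M=8 is free and consistent — try it ⇒ M=8.
Step 2. [col 1: M + E ≡ R (mod 10)] several values work for E in column 1 (M + E ≡ R (mod 10), carry-in 0); try E=1 ⇒ E=1.
Step 3. [col 1: M + E ≡ R (mod 10)] column 1 reads M+E+carry(0)=R with M=8, E=1; with digits 1,8 already taken and all letters distinct, the only value for R is 9, so R=9.
Step 4. [col 2: K + R ≡ D (mod 10)] D=5 is one option consistent with column 2 (K + R ≡ D (mod 10), carry-in 0) — take it, so D=5.
Step 5. [col 2: K + R ≡ D (mod 10)] column 2: given R=9, D=5, carry-in 0, and digits 1,5,8,9 already taken and all letters distinct, K+R≡D (mod 10) forces K=6. So K=6.
Step 6. [col 3: E + N ≡ D (mod 10)] from column 3 (E=1, D=5, carry-in 1, digits 1,5,6,8,9 already taken and all letters distinct): N must equal 3, so N=3.
Step 7. [col 4: E + E ≡ G (mod 10)] in column 4 we have E+E≡G with carry-in 0; given E=1 and digits 1,3,5,6,8,9 already taken and all letters distinct, that pins G to 2. So G=2.
Step 8. [col 5: L + D ≡ G (mod 10)] in column 5 we have L+D≡G with carry-in 0; given D=5, G=2 and digits 1,2,3,5,6,8,9 already taken and all letters distinct, that pins L to 7 ⇒ L=7.

Answer: D=5, E=1, G=2, K=6, L=7, M=8, N=3, R=9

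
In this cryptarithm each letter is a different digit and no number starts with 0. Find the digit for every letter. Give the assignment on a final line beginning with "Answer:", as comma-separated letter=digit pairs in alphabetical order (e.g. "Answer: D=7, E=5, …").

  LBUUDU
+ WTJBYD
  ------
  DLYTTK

Step 1. [col 1: U + D ≡ K (mod 10)] several values work for K in column 1 (U + D ≡ K (mod 10), carry-in 0); try K=3. So K=3.
Step 2. [col 1: U + D ≡ K (mod 10)] column 1 (U + D ≡ K (mod 10), carry-in 0) doesn't pin U yet; pick U=6 and continue. So U=6.
Step 3. [col 1: U + D ≡ K (mod 10)] from column 1 (U=6, K=3, carry-in 0, digits 3,6 already taken and all letters distinct): D must equal 7. So D=7.
Step 4. [col 2: D + Y ≡ T (mod 10)] several values work for Y in column 2 (D + Y ≡ T (mod 10), carry-in 1); try Y=0, so Y=0.
Step 5. [col 2: D + Y ≡ T (mod 10)] from column 2 (D=7, Y=0, carry-in 1, digits 0,3,6,7 already taken and all letters distinct): T must equal 8 ⇒ T=8.
Step 6. [col 3: U + B ≡ T (mod 10)] from column 3 (U=6, T=8, carry-in 0, digits 0,3,6,7,8 already taken and all letters distinct): B must equal 2 ⇒ B=2.
Step 7. [col 4: U + J ≡ Y (mod 10)] column 4: given U=6, Y=0, carry-in 0, and digits 0,2,3,6,7,8 already taken and all letters distinct, U+J≡Y (mod 10) forces J=4. So J=4.
Step 8. [col 5: B + T ≡ L (mod 10)] in column 5 we have B+T≡L with carry-in 1; given B=2, T=8 and digits 0,2,3,4,6,7,8 already taken and all letters distinct, that pins L to 1, so L=1.
Step 9. [col 6: L + W ≡ D (mod 10)] column 6 reads L+W+carry(1)=D with L=1, D=7; with digits 0,1,2,3,4,6,7,8 already taken and all letters distinct, the only value for W is 5. So W=5.

Answer: B=2, D=7, J=4, K=3, L=1, T=8, U=6, W=5, Y=0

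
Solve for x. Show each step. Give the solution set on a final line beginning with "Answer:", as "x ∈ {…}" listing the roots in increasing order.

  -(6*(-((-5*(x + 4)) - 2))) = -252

Step 1. [-(6*(-((-5*(x + 4)) - 2))) = -252] leading − — multiply by −1, so neg: 6*(-((-5*(x + 4)) - 2)) = 252.
Step 2. [6*(-((-5*(x + 4)) - 2)) = 252] LHS = 6·(…); ÷6 both sides, so div: -((-5*(x + 4)) - 2) = 42.
Step 3. [-((-5*(x + 4)) - 2) = 42] LHS negated; negate both sides, so neg: (-5*(x + 4)) - 2 = -42.
Step 4. [(-5*(x + 4)) - 2 = -42] -2 is outermost — add 2 both sides ⇒ sub: -5*(x + 4) = -40.
Step 5. [-5*(x + 4) = -40] LHS = -5·(…); ÷-5 both sides ⇒ div: x + 4 = 8.
Step 6. [x + 4 = 8] peel the +4: subtract 4 from each side. So sub: x = 4.

Answer: x ∈ {4}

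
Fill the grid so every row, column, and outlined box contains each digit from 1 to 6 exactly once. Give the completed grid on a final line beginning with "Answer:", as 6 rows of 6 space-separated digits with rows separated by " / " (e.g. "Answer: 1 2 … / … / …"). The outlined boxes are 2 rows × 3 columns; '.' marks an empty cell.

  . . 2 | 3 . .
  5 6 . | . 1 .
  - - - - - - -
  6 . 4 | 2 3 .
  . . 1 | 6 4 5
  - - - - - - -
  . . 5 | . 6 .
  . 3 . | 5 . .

Step 1. [r5c4∈{1,4}] r5c4 is the only open cell in col 4 admitting 1 ⇒ r5c4=1.
Step 2. [r6c5∈{2}] r6c5 has the single candidate 2. So r6c5=2.
Step 3. [r6c6∈{4}] r6c6 is down to just 4. So r6c6=4.
Step 4. [r1c2∈{1,4}] in col 2, 1 fits only at r1c2, so r1c2=1.
Step 5. [r5c2∈{2,4}] in col 2, 4 fits only at r5c2, so r5c2=4.
Step 6. [r4c2∈{2}] only 2 remains possible at r4c2. So r4c2=2.
Step 7. [r3c6∈{1}] only 1 remains possible at r3c6. So r3c6=1.
Step 8. [r6c3∈{6}] r6c3 has the single candidate 6, so r6c3=6.
Step 9. [r6c1∈{1}] nothing but 1 survives at r6c1 ⇒ r6c1=1.
Step 10. [r2c6∈{2}] r2c6 is down to just 2 ⇒ r2c6=2.
Step 11. [r1c1∈{4}] r1c1 is down to just 4, so r1c1=4.
Step 12. [r5c6∈{3}] only 3 remains possible at r5c6. So r5c6=3.
Step 13. [r2c3∈{3}] only 3 remains possible at r2c3, so r2c3=3.
Step 14. [r1c5∈{5}] nothing but 5 survives at r1c5, so r1c5=5.
Step 15. [r4c1∈{3}] nothing but 3 survives at r4c1 ⇒ r4c1=3.
Step 16. [r1c6∈{6}] nothing but 6 survives at r1c6. So r1c6=6.
Step 17. [r3c2∈{5}] r3c2 has the single candidate 5, so r3c2=5.
Step 18. [r5c1∈{2}] nothing but 2 survives at r5c1, so r5c1=2.
Step 19. [r2c4∈{4}] r2c4 is down to just 4 ⇒ r2c4=4.

Answer: 4 1 2 3 5 6 / 5 6 3 4 1 2 / 6 5 4 2 3 1 / 3 2 1 6 4 5 / 2 4 5 1 6 3 / 1 3 6 5 2 4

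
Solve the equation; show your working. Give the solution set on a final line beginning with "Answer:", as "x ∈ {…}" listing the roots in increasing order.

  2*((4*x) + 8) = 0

Step 1. [2*((4*x) + 8) = 0] LHS = 2·(…); ÷2 both sides ⇒ div: (4*x) + 8 = 0.
Step 2. [(4*x) + 8 = 0] +8 is outermost — subtract 8 both sides. So sub: 4*x = -8.
Step 3. [4*x = -8] 4 out front; divide by 4, so div: x = -2.

Answer: x ∈ {-2}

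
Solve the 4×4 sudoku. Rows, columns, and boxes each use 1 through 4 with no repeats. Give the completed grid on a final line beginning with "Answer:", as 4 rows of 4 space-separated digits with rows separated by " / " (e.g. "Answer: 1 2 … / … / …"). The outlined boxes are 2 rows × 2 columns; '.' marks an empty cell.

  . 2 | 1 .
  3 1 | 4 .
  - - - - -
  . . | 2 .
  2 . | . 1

Step 1. [r3c4∈{3,4}] 4 has one home in col 4: r3c4 ⇒ r3c4=4.
Step 2. [r4c3∈{3}] only 3 remains possible at r4c3, so r4c3=3.
Step 3. [r4c2∈{4}] r4c2 has the single candidate 4, so r4c2=4.
Step 4. [r1c4∈{3}] r1c4 is down to just 3. So r1c4=3.
Step 5. [r3c2∈{3}] r3c2 is down to just 3. So r3c2=3.
Step 6. [r1c1∈{4}] r1c1's peers cover all but 4. So r1c1=4.
Step 7. [r3c1∈{1}] r3c1 has the single candidate 1 ⇒ r3c1=1.
Step 8. [r2c4∈{2}] nothing but 2 survives at r2c4, so r2c4=2.

Answer: 4 2 1 3 / 3 1 4 2 / 1 3 2 4 / 2 4 3 1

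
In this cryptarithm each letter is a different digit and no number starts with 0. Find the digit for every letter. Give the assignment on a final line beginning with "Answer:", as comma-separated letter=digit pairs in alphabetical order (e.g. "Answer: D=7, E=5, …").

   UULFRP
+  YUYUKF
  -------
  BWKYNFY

Step 1. [B] adding two 6-digit numbers gives at most 6+1 digits, and here it does — B is that final carry and must be 1. So B=1.
Step 2. [col 1: P + F ≡ Y (mod 10)] several values work for Y in column 1 (P + F ≡ Y (mod 10), carry-in 0); try Y=4 ⇒ Y=4.
Step 3. [col 1: P + F ≡ Y (mod 10)] several values work for F in column 1 (P + F ≡ Y (mod 10), carry-in 0); try F=6, so F=6.
Step 4. [col 1: P + F ≡ Y (mod 10)] from column 1 (F=6, Y=4, carry-in 0, digits 1,4,6 already taken and all letters distinct): P must equal 8 ⇒ P=8.
Step 5. [col 2: R + K ≡ F (mod 10)] several values work for R in column 2 (R + K ≡ F (mod 10), carry-in 1); try R=0. So R=0.
Step 6. [col 2: R + K ≡ F (mod 10)] column 2: given R=0, F=6, carry-in 1, and digits 0,1,4,6,8 already taken and all letters distinct, R+K≡F (mod 10) forces K=5 ⇒ K=5.
Step 7. [col 3: F + U ≡ N (mod 10)] U=7 is one option consistent with column 3 (F + U ≡ N (mod 10), carry-in 0) — take it, so U=7.
Step 8. [col 3: F + U ≡ N (mod 10)] in column 3 we have F+U≡N with carry-in 0; given F=6, U=7 and digits 0,1,4,5,6,7,8 already taken and all letters distinct, that pins N to 3, so N=3.
Step 9. [col 4: L + Y ≡ Y (mod 10)] from column 4 (Y=4, carry-in 1, digits 0,1,3,4,5,6,7,8 already taken and all letters distinct): L must equal 9, so L=9.
Step 10. [col 6: U + Y ≡ W (mod 10)] from column 6 (U=7, Y=4, carry-in 1, digits 0,1,3,4,5,6,7,8,9 already taken and all letters distinct): W must equal 2, so W=2.

Answer: B=1, F=6, K=5, L=9, N=3, P=8, R=0, U=7, W=2, Y=4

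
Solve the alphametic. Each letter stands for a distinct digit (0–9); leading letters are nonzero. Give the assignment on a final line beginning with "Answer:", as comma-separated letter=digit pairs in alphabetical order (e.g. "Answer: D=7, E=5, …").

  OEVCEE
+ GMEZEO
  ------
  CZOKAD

Step 1. [col 1: E + O ≡ D (mod 10)] several values work for O in column 1 (E + O ≡ D (mod 10), carry-in 0); try O=6 ⇒ O=6.
Step 2. [col 1: E + O ≡ D (mod 10)] no forcing yet in column 1 (carry-in 0); D=0 is free and consistent — try it. So D=0.
Step 3. [col 1: E + O ≡ D (mod 10)] column 1: given O=6, D=0, carry-in 0, and digits 0,6 already taken and all letters distinct, E+O≡D (mod 10) forces E=4. So E=4.
Step 4. [col 2: E + E ≡ A (mod 10)] column 2: given E=4, carry-in 1, and digits 0,4,6 already taken and all letters distinct, E+E≡A (mod 10) forces A=9 ⇒ A=9.
Step 5. [col 3: C + Z ≡ K (mod 10)] column 3 (C + Z ≡ K (mod 10), carry-in 0) doesn't pin C yet; pick C=8 and continue. So C=8.
Step 6. [col 3: C + Z ≡ K (mod 10)] Z=7 is one option consistent with column 3 (C + Z ≡ K (mod 10), carry-in 0) — take it. So Z=7.
Step 7. [col 3: C + Z ≡ K (mod 10)] column 3 reads C+Z+carry(0)=K with C=8, Z=7; with digits 0,4,6,7,8,9 already taken and all letters distinct, the only value for K is 5. So K=5.
Step 8. [col 4: V + E ≡ O (mod 10)] column 4 reads V+E+carry(1)=O with E=4, O=6; with digits 0,4,5,6,7,8,9 already taken and all letters distinct, the only value for V is 1, so V=1.
Step 9. [col 5: E + M ≡ Z (mod 10)] column 5 reads E+M+carry(0)=Z with E=4, Z=7; with digits 0,1,4,5,6,7,8,9 already taken and all letters distinct, the only value for M is 3, so M=3.
Step 10. [col 6: O + G ≡ C (mod 10)] in column 6 we have O+G≡C with carry-in 0; given O=6, C=8 and digits 0,1,3,4,5,6,7,8,9 already taken and all letters distinct, that pins G to 2 ⇒ G=2.

Answer: A=9, C=8, D=0, E=4, G=2, K=5, M=3, O=6, V=1, Z=7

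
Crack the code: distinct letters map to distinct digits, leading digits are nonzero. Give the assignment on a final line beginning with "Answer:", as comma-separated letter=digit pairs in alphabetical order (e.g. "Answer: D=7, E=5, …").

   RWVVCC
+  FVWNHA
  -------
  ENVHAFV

Step 1. [col 1: C + A ≡ V (mod 10)] no forcing yet in column 1 (carry-in 0); C=3 is free and consistent — try it. So C=3.
Step 2. [col 1: C + A ≡ V (mod 10)] no forcing yet in column 1 (carry-in 0); V=5 is free and consistent — try it, so V=5.
Step 3. [col 1: C + A ≡ V (mod 10)] column 1: given C=3, V=5, carry-in 0, and digits 3,5 already taken and all letters distinct, C+A≡V (mod 10) forces A=2. So A=2.
Step 4. [col 2: C + H ≡ F (mod 10)] column 2 (C + H ≡ F (mod 10), carry-in 0) doesn't pin F yet; pick F=9 and continue, so F=9.
Step 5. [E] E is the leading digit of a 7-digit sum of two 6-digit numbers; the final carry is exactly 1 ⇒ E=1.
Step 6. [col 2: C + H ≡ F (mod 10)] from column 2 (C=3, F=9, carry-in 0, digits 1,2,3,5,9 already taken and all letters distinct): H must equal 6, so H=6.
Step 7. [col 3: V + N ≡ A (mod 10)] in column 3 we have V+N≡A with carry-in 0; given V=5, A=2 and digits 1,2,3,5,6,9 already taken and all letters distinct, that pins N to 7, so N=7.
Step 8. [col 4: V + W ≡ H (mod 10)] in column 4 we have V+W≡H with carry-in 1; given V=5, H=6 and digits 1,2,3,5,6,7,9 already taken and all letters distinct, that pins W to 0. So W=0.
Step 9. [col 6: R + F ≡ N (mod 10)] column 6: given F=9, N=7, carry-in 0, and digits 0,1,2,3,5,6,7,9 already taken and all letters distinct, R+F≡N (mod 10) forces R=8, so R=8.

Answer: A=2, C=3, E=1, F=9, H=6, N=7, R=8, V=5, W=0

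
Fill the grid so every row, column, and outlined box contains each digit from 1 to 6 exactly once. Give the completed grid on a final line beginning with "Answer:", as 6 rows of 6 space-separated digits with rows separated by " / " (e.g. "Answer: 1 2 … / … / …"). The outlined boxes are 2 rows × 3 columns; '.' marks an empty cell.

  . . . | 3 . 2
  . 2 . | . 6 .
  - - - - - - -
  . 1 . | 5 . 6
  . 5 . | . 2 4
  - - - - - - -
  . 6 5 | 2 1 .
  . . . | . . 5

Step 1. [r5c1∈{3,4}] row 5 places 4 nowhere but r5c1 ⇒ r5c1=4.
Step 2. [r3c3∈{2,3,4}] across row 3, 4 lands solely at r3c3 ⇒ r3c3=4.
Step 3. [r2c1∈{1,3,5}] 5 has one home in row 2: r2c1 ⇒ r2c1=5.
Step 4. [r2c4∈{1,4}] row 2 places 4 nowhere but r2c4. So r2c4=4.
Step 5. [r2c3∈{1,3}] across row 2, 3 lands solely at r2c3, so r2c3=3.
Step 6. [r4c1∈{3,6}] 3 has one home in row 4: r4c1. So r4c1=3.
Step 7. [r6c3∈{1,2}] 2 has one home in col 3: r6c3 ⇒ r6c3=2.
Step 8. [r1c1∈{1,6}] r1c1 is the only open cell in col 1 admitting 6 ⇒ r1c1=6.
Step 9. [r3c5∈{3}] only 3 remains possible at r3c5 ⇒ r3c5=3.
Step 10. [r2c6∈{1}] nothing but 1 survives at r2c6. So r2c6=1.
Step 11. [r1c2∈{4}] r1c2 has the single candidate 4, so r1c2=4.
Step 12. [r6c4∈{6}] r6c4's peers cover all but 6, so r6c4=6.
Step 13. [r6c2∈{3}] nothing but 3 survives at r6c2, so r6c2=3.
Step 14. [r3c1∈{2}] r3c1 has the single candidate 2, so r3c1=2.
Step 15. [r4c3∈{6}] nothing but 6 survives at r4c3, so r4c3=6.
Step 16. [r5c6∈{3}] nothing but 3 survives at r5c6 ⇒ r5c6=3.
Step 17. [r1c5∈{5}] r1c5's peers cover all but 5 ⇒ r1c5=5.
Step 18. [r1c3∈{1}] r1c3 has the single candidate 1. So r1c3=1.
Step 19. [r6c1∈{1}] r6c1 is down to just 1, so r6c1=1.
Step 20. [r6c5∈{4}] nothing but 4 survives at r6c5. So r6c5=4.
Step 21. [r4c4∈{1}] nothing but 1 survives at r4c4, so r4c4=1.

Answer: 6 4 1 3 5 2 / 5 2 3 4 6 1 / 2 1 4 5 3 6 / 3 5 6 1 2 4 / 4 6 5 2 1 3 / 1 3 2 6 4 5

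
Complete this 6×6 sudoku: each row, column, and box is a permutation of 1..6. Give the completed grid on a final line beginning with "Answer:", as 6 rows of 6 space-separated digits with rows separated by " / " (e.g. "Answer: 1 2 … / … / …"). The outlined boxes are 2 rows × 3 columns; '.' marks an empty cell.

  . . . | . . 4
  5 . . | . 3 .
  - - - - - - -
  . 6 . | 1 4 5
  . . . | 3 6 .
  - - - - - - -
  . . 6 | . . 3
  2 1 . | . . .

Step 1. [r3c3∈{2,3}] 2 has one home in row 3: r3c3. So r3c3=2.
Step 2. [r6c5∈{5}] nothing but 5 survives at r6c5. So r6c5=5.
Step 3. [r5c1∈{4}] r5c1 is down to just 4, so r5c1=4.
Step 4. [r2c6∈{1,2,6}] 1 has one home in col 6: r2c6. So r2c6=1.
Step 5. [r1c5∈{2}] r1c5's peers cover all but 2, so r1c5=2.
Step 6. [r1c1∈{1,3,6}] in col 1, 6 fits only at r1c1. So r1c1=6.
Step 7. [r4c3∈{1,4,5}] 5 has one home in col 3: r4c3, so r4c3=5.
Step 8. [r6c4∈{4,6}] in row 6, 4 fits only at r6c4. So r6c4=4.
Step 9. [r1c3∈{1,3}] row 1 places 1 nowhere but r1c3 ⇒ r1c3=1.
Step 10. [r2c3∈{4}] r2c3 is down to just 4, so r2c3=4.
Step 11. [r6c3∈{3}] r6c3 is down to just 3. So r6c3=3.
Step 12. [r5c5∈{1}] r5c5's peers cover all but 1. So r5c5=1.
Step 13. [r5c4∈{2}] r5c4 has the single candidate 2, so r5c4=2.
Step 14. [r5c2∈{5}] nothing but 5 survives at r5c2. So r5c2=5.
Step 15. [r4c6∈{2}] r4c6 has the single candidate 2. So r4c6=2.
Step 16. [r6c6∈{6}] r6c6 has the single candidate 6, so r6c6=6.
Step 17. [r3c1∈{3}] only 3 remains possible at r3c1. So r3c1=3.
Step 18. [r2c2∈{2}] r2c2 has the single candidate 2 ⇒ r2c2=2.
Step 19. [r1c4∈{5}] r1c4 is down to just 5, so r1c4=5.
Step 20. [r4c1∈{1}] only 1 remains possible at r4c1 ⇒ r4c1=1.
Step 21. [r1c2∈{3}] r1c2 has the single candidate 3 ⇒ r1c2=3.
Step 22. [r4c2∈{4}] only 4 remains possible at r4c2 ⇒ r4c2=4.
Step 23. [r2c4∈{6}] only 6 remains possible at r2c4, so r2c4=6.

Answer: 6 3 1 5 2 4 / 5 2 4 6 3 1 / 3 6 2 1 4 5 / 1 4 5 3 6 2 / 4 5 6 2 1 3 / 2 1 3 4 5 6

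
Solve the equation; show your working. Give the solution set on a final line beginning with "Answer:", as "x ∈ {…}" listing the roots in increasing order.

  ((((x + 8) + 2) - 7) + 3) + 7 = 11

Step 1. [((((x + 8) + 2) - 7) + 3) + 7 = 11] subtract 7: x sits inside (… + 7), so sub: (((x + 8) + 2) - 7) + 3 = 4.
Step 2. [(((x + 8) + 2) - 7) + 3 = 4] subtract 3: x sits inside (… + 3). So sub: ((x + 8) + 2) - 7 = 1.
Step 3. [((x + 8) + 2) - 7 = 1] add 7: x sits inside (… - 7) ⇒ sub: (x + 8) + 2 = 8.
Step 4. [(x + 8) + 2 = 8] 2 comes off first (subtract 2) ⇒ sub: x + 8 = 6.
Step 5. [x + 8 = 6] peel the +8: subtract 8 from each side ⇒ sub: x = -2.

Answer: x ∈ {-2}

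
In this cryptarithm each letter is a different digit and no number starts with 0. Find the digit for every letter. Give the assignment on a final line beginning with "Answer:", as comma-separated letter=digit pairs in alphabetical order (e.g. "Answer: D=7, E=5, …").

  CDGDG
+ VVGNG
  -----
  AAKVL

Step 1. [col 1: G + G ≡ L (mod 10)] no forcing yet in column 1 (carry-in 0); L=0 is free and consistent — try it, so L=0.
Step 2. [col 1: G + G ≡ L (mod 10)] column 1: given L=0, carry-in 0, and digits 0 already taken and all letters distinct, G+G≡L (mod 10) forces G=5 ⇒ G=5.
Step 3. [col 2: D + N ≡ V (mod 10)] no forcing yet in column 2 (carry-in 1); N=8 is free and consistent — try it ⇒ N=8.
Step 4. [col 2: D + N ≡ V (mod 10)] V=2 is one option consistent with column 2 (D + N ≡ V (mod 10), carry-in 1) — take it. So V=2.
Step 5. [col 2: D + N ≡ V (mod 10)] column 2: given N=8, V=2, carry-in 1, and digits 0,2,5,8 already taken and all letters distinct, D+N≡V (mod 10) forces D=3. So D=3.
Step 6. [col 3: G + G ≡ K (mod 10)] column 3: given G=5, carry-in 1, and digits 0,2,3,5,8 already taken and all letters distinct, G+G≡K (mod 10) forces K=1. So K=1.
Step 7. [col 4: D + V ≡ A (mod 10)] in column 4 we have D+V≡A with carry-in 1; given D=3, V=2 and digits 0,1,2,3,5,8 already taken and all letters distinct, that pins A to 6 ⇒ A=6.
Step 8. [col 5: C + V ≡ A (mod 10)] in column 5 we have C+V≡A with carry-in 0; given V=2, A=6 and digits 0,1,2,3,5,6,8 already taken and all letters distinct, that pins C to 4. So C=4.

Answer: A=6, C=4, D=3, G=5, K=1, L=0, N=8, V=2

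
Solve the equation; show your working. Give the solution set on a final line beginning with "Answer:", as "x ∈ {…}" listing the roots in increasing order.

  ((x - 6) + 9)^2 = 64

Step 1. [((x - 6) + 9)^2 = 64] LHS squared, RHS 64 ≥ 0: apply √ (±) ⇒ sqrt: (x - 6) + 9 = 8 or -8.
Step 2. [(x - 6) + 9 = 8 or -8] peel the +9: subtract 9 from each side ⇒ sub: x - 6 = -1 or -17.
Step 3. [x - 6 = -1 or -17] peel the -6: add 6 from each side. So sub: x = 5 or -11.

Answer: x ∈ {-11, 5}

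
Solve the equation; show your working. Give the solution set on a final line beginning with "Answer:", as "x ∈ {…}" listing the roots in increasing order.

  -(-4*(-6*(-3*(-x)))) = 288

Step 1. [-(-4*(-6*(-3*(-x)))) = 288] LHS negated; negate both sides, so neg: -4*(-6*(-3*(-x))) = -288.
Step 2. [-4*(-6*(-3*(-x))) = -288] -4 out front; divide by -4, so div: -6*(-3*(-x)) = 72.
Step 3. [-6*(-3*(-x)) = 72] -6 out front; divide by -6, so div: -3*(-x) = -12.
Step 4. [-3*(-x) = -12] divide by the outer -3 ⇒ div: -x = 4.
Step 5. [-x = 4] leading − — multiply by −1. So neg: x = -4.

Answer: x ∈ {-4}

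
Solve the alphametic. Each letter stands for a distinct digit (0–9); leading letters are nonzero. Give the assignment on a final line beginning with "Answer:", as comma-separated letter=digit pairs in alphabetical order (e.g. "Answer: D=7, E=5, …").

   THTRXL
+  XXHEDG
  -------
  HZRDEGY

Step 1. [col 1: L + G ≡ Y (mod 10)] no forcing yet in column 1 (carry-in 0); L=4 is free and consistent — try it, so L=4.
Step 2. [H] H is the leading digit of a 7-digit sum of two 6-digit numbers; the final carry is exactly 1. So H=1.
Step 3. [col 1: L + G ≡ Y (mod 10)] G=6 is one option consistent with column 1 (L + G ≡ Y (mod 10), carry-in 0) — take it ⇒ G=6.
Step 4. [col 1: L + G ≡ Y (mod 10)] in column 1 we have L+G≡Y with carry-in 0; given L=4, G=6 and digits 1,4,6 already taken and all letters distinct, that pins Y to 0 ⇒ Y=0.
Step 5. [col 2: X + D ≡ G (mod 10)] several values work for X in column 2 (X + D ≡ G (mod 10), carry-in 1); try X=8, so X=8.
Step 6. [col 2: X + D ≡ G (mod 10)] column 2 reads X+D+carry(1)=G with X=8, G=6; with digits 0,1,4,6,8 already taken and all letters distinct, the only value for D is 7 ⇒ D=7.
Step 7. [col 3: R + E ≡ E (mod 10)] in column 3 we have R+E≡E with carry-in 1; given nothing yet and digits 0,1,4,6,7,8 already taken and all letters distinct, that pins R to 9 ⇒ R=9.
Step 8. [col 3: R + E ≡ E (mod 10)] E=2 is one option consistent with column 3 (R + E ≡ E (mod 10), carry-in 1) — take it. So E=2.
Step 9. [col 4: T + H ≡ D (mod 10)] column 4: given H=1, D=7, carry-in 1, and digits 0,1,2,4,6,7,8,9 already taken and all letters distinct, T+H≡D (mod 10) forces T=5, so T=5.
Step 10. [col 6: T + X ≡ Z (mod 10)] column 6 reads T+X+carry(0)=Z with T=5, X=8; with digits 0,1,2,4,5,6,7,8,9 already taken and all letters distinct, the only value for Z is 3 ⇒ Z=3.

Answer: D=7, E=2, G=6, H=1, L=4, R=9, T=5, X=8, Y=0, Z=3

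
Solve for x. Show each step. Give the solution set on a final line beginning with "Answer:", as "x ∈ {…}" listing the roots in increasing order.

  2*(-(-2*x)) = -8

Step 1. [2*(-(-2*x)) = -8] 2·(inner) — divide through by 2 ⇒ div: -(-2*x) = -4.
Step 2. [-(-2*x) = -4] LHS negated; negate both sides ⇒ neg: -2*x = 4.
Step 3. [-2*x = 4] -2·(inner) — divide through by -2, so div: x = -2.

Answer: x ∈ {-2}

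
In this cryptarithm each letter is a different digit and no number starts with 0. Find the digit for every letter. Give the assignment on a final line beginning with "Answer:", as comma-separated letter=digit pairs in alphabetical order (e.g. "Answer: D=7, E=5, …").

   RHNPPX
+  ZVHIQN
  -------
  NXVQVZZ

Step 1. [col 1: X + N ≡ Z (mod 10)] N=1 is one option consistent with column 1 (X + N ≡ Z (mod 10), carry-in 0) — take it, so N=1.
Step 2. [col 1: X + N ≡ Z (mod 10)] X=6 is one option consistent with column 1 (X + N ≡ Z (mod 10), carry-in 0) — take it, so X=6.
Step 3. [col 1: X + N ≡ Z (mod 10)] in column 1 we have X+N≡Z with carry-in 0; given X=6, N=1 and digits 1,6 already taken and all letters distinct, that pins Z to 7. So Z=7.
Step 4. [col 2: P + Q ≡ Z (mod 10)] column 2 (P + Q ≡ Z (mod 10), carry-in 0) doesn't pin P yet; pick P=5 and continue. So P=5.
Step 5. [col 2: P + Q ≡ Z (mod 10)] column 2 reads P+Q+carry(0)=Z with P=5, Z=7; with digits 1,5,6,7 already taken and all letters distinct, the only value for Q is 2. So Q=2.
Step 6. [col 3: P + I ≡ V (mod 10)] column 3 (P + I ≡ V (mod 10), carry-in 0) doesn't pin I yet; pick I=8 and continue. So I=8.
Step 7. [col 3: P + I ≡ V (mod 10)] in column 3 we have P+I≡V with carry-in 0; given P=5, I=8 and digits 1,2,5,6,7,8 already taken and all letters distinct, that pins V to 3 ⇒ V=3.
Step 8. [col 4: N + H ≡ Q (mod 10)] from column 4 (N=1, Q=2, carry-in 1, digits 1,2,3,5,6,7,8 already taken and all letters distinct): H must equal 0 ⇒ H=0.
Step 9. [col 6: R + Z ≡ X (mod 10)] column 6: given Z=7, X=6, carry-in 0, and digits 0,1,2,3,5,6,7,8 already taken and all letters distinct, R+Z≡X (mod 10) forces R=9 ⇒ R=9.

Answer: H=0, I=8, N=1, P=5, Q=2, R=9, V=3, X=6, Z=7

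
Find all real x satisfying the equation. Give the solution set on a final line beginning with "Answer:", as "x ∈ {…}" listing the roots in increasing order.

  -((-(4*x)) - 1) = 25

Step 1. [-((-(4*x)) - 1) = 25] LHS negated; negate both sides ⇒ neg: (-(4*x)) - 1 = -25.
Step 2. [(-(4*x)) - 1 = -25] the outer -1 inverts by adding 1, so sub: -(4*x) = -24.
Step 3. [-(4*x) = -24] leading − — multiply by −1, so neg: 4*x = 24.
Step 4. [4*x = 24] leading coefficient 4: divide by 4. So div: x = 6.

Answer: x ∈ {6}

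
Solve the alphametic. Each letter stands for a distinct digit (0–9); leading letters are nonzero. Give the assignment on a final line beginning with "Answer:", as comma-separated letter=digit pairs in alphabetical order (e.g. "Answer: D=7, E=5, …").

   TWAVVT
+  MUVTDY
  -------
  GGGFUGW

Step 1. [G] the sum has 7 digits but both addends have 6; that extra leading digit G is the final carry, namely 1 ⇒ G=1.
Step 2. [col 1: T + Y ≡ W (mod 10)] Y=9 is one option consistent with column 1 (T + Y ≡ W (mod 10), carry-in 0) — take it ⇒ Y=9.
Step 3. [col 1: T + Y ≡ W (mod 10)] no forcing yet in column 1 (carry-in 0); T=8 is free and consistent — try it, so T=8.
Step 4. [col 1: T + Y ≡ W (mod 10)] column 1: given T=8, Y=9, carry-in 0, and digits 1,8,9 already taken and all letters distinct, T+Y≡W (mod 10) forces W=7, so W=7.
Step 5. [col 2: V + D ≡ G (mod 10)] column 2 (V + D ≡ G (mod 10), carry-in 1) doesn't pin D yet; pick D=6 and continue ⇒ D=6.
Step 6. [col 2: V + D ≡ G (mod 10)] column 2: given D=6, G=1, carry-in 1, and digits 1,6,7,8,9 already taken and all letters distinct, V+D≡G (mod 10) forces V=4, so V=4.
Step 7. [col 3: V + T ≡ U (mod 10)] column 3: given V=4, T=8, carry-in 1, and digits 1,4,6,7,8,9 already taken and all letters distinct, V+T≡U (mod 10) forces U=3. So U=3.
Step 8. [col 4: A + V ≡ F (mod 10)] F=0 is one option consistent with column 4 (A + V ≡ F (mod 10), carry-in 1) — take it, so F=0.
Step 9. [col 4: A + V ≡ F (mod 10)] in column 4 we have A+V≡F with carry-in 1; given V=4, F=0 and digits 0,1,3,4,6,7,8,9 already taken and all letters distinct, that pins A to 5, so A=5.
Step 10. [col 6: T + M ≡ G (mod 10)] in column 6 we have T+M≡G with carry-in 1; given T=8, G=1 and digits 0,1,3,4,5,6,7,8,9 already taken and all letters distinct, that pins M to 2 ⇒ M=2.

Answer: A=5, D=6, F=0, G=1, M=2, T=8, U=3, V=4, W=7, Y=9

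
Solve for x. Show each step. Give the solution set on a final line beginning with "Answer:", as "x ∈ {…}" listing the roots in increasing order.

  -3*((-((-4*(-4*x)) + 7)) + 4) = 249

Step 1. [-3*((-((-4*(-4*x)) + 7)) + 4) = 249] leading coefficient -3: divide by -3, so div: (-((-4*(-4*x)) + 7)) + 4 = -83.
Step 2. [(-((-4*(-4*x)) + 7)) + 4 = -83] 4 comes off first (subtract 4), so sub: -((-4*(-4*x)) + 7) = -87.
Step 3. [-((-4*(-4*x)) + 7) = -87] LHS negated; negate both sides, so neg: (-4*(-4*x)) + 7 = 87.
Step 4. [(-4*(-4*x)) + 7 = 87] the outer +7 inverts by subtracting 7. So sub: -4*(-4*x) = 80.
Step 5. [-4*(-4*x) = 80] divide by the outer -4. So div: -4*x = -20.
Step 6. [-4*x = -20] leading coefficient -4: divide by -4, so div: x = 5.

Answer: x ∈ {5}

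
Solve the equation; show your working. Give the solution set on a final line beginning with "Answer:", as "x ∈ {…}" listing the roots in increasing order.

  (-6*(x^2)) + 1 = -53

Step 1. [(-6*(x^2)) + 1 = -53] peel the +1: subtract 1 from each side ⇒ sub: -6*(x^2) = -54.
Step 2. [-6*(x^2) = -54] leading coefficient -6: divide by -6, so div: x^2 = 9.
Step 3. [x^2 = 9] LHS squared, RHS 9 ≥ 0: apply √ (±), so sqrt: x = 3 or -3.

Answer: x ∈ {-3, 3}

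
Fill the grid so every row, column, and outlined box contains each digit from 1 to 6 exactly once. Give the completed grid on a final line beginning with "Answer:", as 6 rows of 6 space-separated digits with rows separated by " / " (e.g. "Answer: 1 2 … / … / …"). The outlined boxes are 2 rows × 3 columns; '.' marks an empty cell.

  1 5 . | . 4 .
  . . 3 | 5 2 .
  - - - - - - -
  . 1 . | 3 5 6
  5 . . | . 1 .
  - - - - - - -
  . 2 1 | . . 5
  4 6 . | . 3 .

Step 1. [r4c6∈{2,4}] col 6 places 4 nowhere but r4c6 ⇒ r4c6=4.
Step 2. [r1c3∈{2,6}] across row 1, 2 lands solely at r1c3 ⇒ r1c3=2.
Step 3. [r6c4∈{1,2}] in col 4, 1 fits only at r6c4, so r6c4=1.
Step 4. [r1c4∈{6}] r1c4's peers cover all but 6 ⇒ r1c4=6.
Step 5. [r3c1∈{2}] only 2 remains possible at r3c1. So r3c1=2.
Step 6. [r3c3∈{4}] r3c3's peers cover all but 4 ⇒ r3c3=4.
Step 7. [r2c6∈{1}] only 1 remains possible at r2c6. So r2c6=1.
Step 8. [r1c6∈{3}] r1c6's peers cover all but 3, so r1c6=3.
Step 9. [r6c3∈{5}] r6c3 has the single candidate 5, so r6c3=5.
Step 10. [r5c5∈{6}] r5c5 has the single candidate 6 ⇒ r5c5=6.
Step 11. [r4c4∈{2}] only 2 remains possible at r4c4 ⇒ r4c4=2.
Step 12. [r5c1∈{3}] r5c1 is down to just 3 ⇒ r5c1=3.
Step 13. [r2c2∈{4}] nothing but 4 survives at r2c2. So r2c2=4.
Step 14. [r4c2∈{3}] only 3 remains possible at r4c2, so r4c2=3.
Step 15. [r4c3∈{6}] r4c3 has the single candidate 6, so r4c3=6.
Step 16. [r5c4∈{4}] nothing but 4 survives at r5c4. So r5c4=4.
Step 17. [r2c1∈{6}] only 6 remains possible at r2c1, so r2c1=6.
Step 18. [r6c6∈{2}] r6c6's peers cover all but 2. So r6c6=2.

Answer: 1 5 2 6 4 3 / 6 4 3 5 2 1 / 2 1 4 3 5 6 / 5 3 6 2 1 4 / 3 2 1 4 6 5 / 4 6 5 1 3 2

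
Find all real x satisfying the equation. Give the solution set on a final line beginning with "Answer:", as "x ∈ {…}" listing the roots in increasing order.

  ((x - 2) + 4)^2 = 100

Step 1. [((x - 2) + 4)^2 = 100] √ both sides: 100 ≥ 0 gives two branches. So sqrt: (x - 2) + 4 = 10 or -10.
Step 2. [(x - 2) + 4 = 10 or -10] +4 is outermost — subtract 4 both sides ⇒ sub: x - 2 = 6 or -14.
Step 3. [x - 2 = 6 or -14] the outer -2 inverts by adding 2, so sub: x = 8 or -12.

Answer: x ∈ {-12, 8}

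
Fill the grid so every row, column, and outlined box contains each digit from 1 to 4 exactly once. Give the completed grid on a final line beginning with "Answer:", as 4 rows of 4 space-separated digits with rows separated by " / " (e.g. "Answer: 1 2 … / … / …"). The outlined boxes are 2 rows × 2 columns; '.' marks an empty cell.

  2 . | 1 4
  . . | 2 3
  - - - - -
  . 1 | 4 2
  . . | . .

Step 1. [r3c1∈{3}] r3c1 has the single candidate 3, so r3c1=3.
Step 2. [r2c2∈{4}] r2c2 has the single candidate 4 ⇒ r2c2=4.
Step 3. [r4c1∈{4}] r4c1's peers cover all but 4 ⇒ r4c1=4.
Step 4. [r1c2∈{3}] r1c2's peers cover all but 3, so r1c2=3.
Step 5. [r4c4∈{1}] r4c4 has the single candidate 1. So r4c4=1.
Step 6. [r2c1∈{1}] r2c1 has the single candidate 1, so r2c1=1.
Step 7. [r4c2∈{2}] r4c2's peers cover all but 2 ⇒ r4c2=2.
Step 8. [r4c3∈{3}] r4c3 has the single candidate 3, so r4c3=3.

Answer: 2 3 1 4 / 1 4 2 3 / 3 1 4 2 / 4 2 3 1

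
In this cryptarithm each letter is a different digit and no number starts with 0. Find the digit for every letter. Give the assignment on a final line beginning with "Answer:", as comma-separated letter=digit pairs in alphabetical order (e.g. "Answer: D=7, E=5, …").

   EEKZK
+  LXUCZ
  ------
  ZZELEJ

Step 1. [col 1: K + Z ≡ J (mod 10)] column 1 (K + Z ≡ J (mod 10), carry-in 0) doesn't pin K yet; pick K=5 and continue ⇒ K=5.
Step 2. [col 1: K + Z ≡ J (mod 10)] several values work for Z in column 1 (K + Z ≡ J (mod 10), carry-in 0); try Z=1, so Z=1.
Step 3. [col 1: K + Z ≡ J (mod 10)] in column 1 we have K+Z≡J with carry-in 0; given K=5, Z=1 and digits 1,5 already taken and all letters distinct, that pins J to 6 ⇒ J=6.
Step 4. [col 2: Z + C ≡ E (mod 10)] no forcing yet in column 2 (carry-in 0); C=3 is free and consistent — try it. So C=3.
Step 5. [col 2: Z + C ≡ E (mod 10)] from column 2 (Z=1, C=3, carry-in 0, digits 1,3,5,6 already taken and all letters distinct): E must equal 4 ⇒ E=4.
Step 6. [col 3: K + U ≡ L (mod 10)] several values work for L in column 3 (K + U ≡ L (mod 10), carry-in 0); try L=7, so L=7.
Step 7. [col 3: K + U ≡ L (mod 10)] in column 3 we have K+U≡L with carry-in 0; given K=5, L=7 and digits 1,3,4,5,6,7 already taken and all letters distinct, that pins U to 2, so U=2.
Step 8. [col 4: E + X ≡ E (mod 10)] column 4: given E=4, carry-in 0, and digits 1,2,3,4,5,6,7 already taken and all letters distinct, E+X≡E (mod 10) forces X=0. So X=0.

Answer: C=3, E=4, J=6, K=5, L=7, U=2, X=0, Z=1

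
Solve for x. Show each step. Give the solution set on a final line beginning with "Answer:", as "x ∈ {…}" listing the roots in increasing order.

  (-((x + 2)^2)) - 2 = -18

Step 1. [(-((x + 2)^2)) - 2 = -18] peel the -2: add 2 from each side. So sub: -((x + 2)^2) = -16.
Step 2. [-((x + 2)^2) = -16] flip signs both sides. So neg: (x + 2)^2 = 16.
Step 3. [(x + 2)^2 = 16] √ both sides: 16 ≥ 0 gives two branches ⇒ sqrt: x + 2 = 4 or -4.
Step 4. [x + 2 = 4 or -4] +2 is outermost — subtract 2 both sides, so sub: x = 2 or -6.

Answer: x ∈ {-6, 2}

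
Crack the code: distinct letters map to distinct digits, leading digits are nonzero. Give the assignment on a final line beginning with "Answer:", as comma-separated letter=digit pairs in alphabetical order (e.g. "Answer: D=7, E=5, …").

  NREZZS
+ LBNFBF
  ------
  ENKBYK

Step 1. [col 1: S + F ≡ K (mod 10)] no forcing yet in column 1 (carry-in 0); K=2 is free and consistent — try it, so K=2.
Step 2. [col 1: S + F ≡ K (mod 10)] column 1 (S + F ≡ K (mod 10), carry-in 0) doesn't pin F yet; pick F=3 and continue. So F=3.
Step 3. [col 1: S + F ≡ K (mod 10)] column 1: given F=3, K=2, carry-in 0, and digits 2,3 already taken and all letters distinct, S+F≡K (mod 10) forces S=9 ⇒ S=9.
Step 4. [col 2: Z + B ≡ Y (mod 10)] Z=7 is one option consistent with column 2 (Z + B ≡ Y (mod 10), carry-in 1) — take it. So Z=7.
Step 5. [col 2: Z + B ≡ Y (mod 10)] several values work for Y in column 2 (Z + B ≡ Y (mod 10), carry-in 1); try Y=8. So Y=8.
Step 6. [col 2: Z + B ≡ Y (mod 10)] from column 2 (Z=7, Y=8, carry-in 1, digits 2,3,7,8,9 already taken and all letters distinct): B must equal 0, so B=0.
Step 7. [col 4: E + N ≡ K (mod 10)] no forcing yet in column 4 (carry-in 1); N=5 is free and consistent — try it ⇒ N=5.
Step 8. [col 4: E + N ≡ K (mod 10)] column 4: given N=5, K=2, carry-in 1, and digits 0,2,3,5,7,8,9 already taken and all letters distinct, E+N≡K (mod 10) forces E=6. So E=6.
Step 9. [col 5: R + B ≡ N (mod 10)] column 5: given B=0, N=5, carry-in 1, and digits 0,2,3,5,6,7,8,9 already taken and all letters distinct, R+B≡N (mod 10) forces R=4, so R=4.
Step 10. [col 6: N + L ≡ E (mod 10)] column 6: given N=5, E=6, carry-in 0, and digits 0,2,3,4,5,6,7,8,9 already taken and all letters distinct, N+L≡E (mod 10) forces L=1. So L=1.

Answer: B=0, E=6, F=3, K=2, L=1, N=5, R=4, S=9, Y=8, Z=7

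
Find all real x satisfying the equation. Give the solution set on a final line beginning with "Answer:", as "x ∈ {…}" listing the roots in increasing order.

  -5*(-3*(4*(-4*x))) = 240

Step 1. [-5*(-3*(4*(-4*x))) = 240] leading coefficient -5: divide by -5 ⇒ div: -3*(4*(-4*x)) = -48.
Step 2. [-3*(4*(-4*x)) = -48] -3 out front; divide by -3 ⇒ div: 4*(-4*x) = 16.
Step 3. [4*(-4*x) = 16] 4·(inner) — divide through by 4. So div: -4*x = 4.
Step 4. [-4*x = 4] divide by the outer -4 ⇒ div: x = -1.

Answer: x ∈ {-1}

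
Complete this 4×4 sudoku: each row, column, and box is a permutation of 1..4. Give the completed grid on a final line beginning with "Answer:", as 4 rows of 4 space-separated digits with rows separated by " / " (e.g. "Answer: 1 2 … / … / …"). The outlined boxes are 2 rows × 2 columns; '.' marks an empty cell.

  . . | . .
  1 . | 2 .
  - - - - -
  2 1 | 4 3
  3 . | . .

Step 1. [r1c1∈{4}] nothing but 4 survives at r1c1. So r1c1=4.
Step 2. [r1c3∈{1,3}] in col 3, 3 fits only at r1c3, so r1c3=3.
Step 3. [r1c4∈{1}] only 1 remains possible at r1c4 ⇒ r1c4=1.
Step 4. [r4c2∈{4}] only 4 remains possible at r4c2. So r4c2=4.
Step 5. [r4c3∈{1}] only 1 remains possible at r4c3. So r4c3=1.
Step 6. [r4c4∈{2}] only 2 remains possible at r4c4. So r4c4=2.
Step 7. [r1c2∈{2}] r1c2 has the single candidate 2, so r1c2=2.
Step 8. [r2c2∈{3}] nothing but 3 survives at r2c2. So r2c2=3.
Step 9. [r2c4∈{4}] r2c4 has the single candidate 4. So r2c4=4.

Answer: 4 2 3 1 / 1 3 2 4 / 2 1 4 3 / 3 4 1 2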